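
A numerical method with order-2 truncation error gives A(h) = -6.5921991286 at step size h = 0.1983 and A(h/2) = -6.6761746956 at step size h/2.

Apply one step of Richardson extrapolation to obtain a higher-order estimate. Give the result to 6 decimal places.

-6.704167

With r = 2 the leading error scales as h^2, so the weight is 2^2 = 4.
Weighted: (-26.7046987824) − (-6.5921991286) = -20.1124996538
Denominator 4 − 1 = 3.
So the Richardson estimate is -6.7041665513.
Shift from A(h/2): −0.0279918557.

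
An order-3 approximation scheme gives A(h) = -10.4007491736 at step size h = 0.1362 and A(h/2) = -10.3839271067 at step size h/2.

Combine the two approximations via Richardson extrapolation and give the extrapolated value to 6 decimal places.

The method has order 3: 2^3 = 8.
Top: 8(-10.3839271067) − (-10.4007491736) = -72.6706676800
Denominator 8 − 1 = 7.
R = (-72.6706676800)/7 = -10.3815239543
Shift from A(h/2): +0.0024031524.

-10.381524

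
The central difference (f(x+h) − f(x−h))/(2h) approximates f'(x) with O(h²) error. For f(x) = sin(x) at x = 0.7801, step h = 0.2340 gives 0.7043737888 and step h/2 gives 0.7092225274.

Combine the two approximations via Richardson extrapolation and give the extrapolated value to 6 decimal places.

0.710839

r = 2: numerator weight 4, denominator 3.
4*0.7092225274 = 2.8368901096; 2.8368901096 − 0.7043737888 = 2.1325163208
2.1325163208 ÷ 3 = 0.7108387736
Correction |R − A(h/2)| = 1.616e-03; gap |A(h/2) − A(h)| = 4.849e-03.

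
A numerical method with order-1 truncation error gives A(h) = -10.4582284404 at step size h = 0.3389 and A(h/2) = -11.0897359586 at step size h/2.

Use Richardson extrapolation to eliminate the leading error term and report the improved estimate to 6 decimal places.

With r = 1 the leading error scales as h^1, so the weight is 2^1 = 2.
2 × (-11.0897359586) = -22.1794719172; subtract (-10.4582284404) → -11.7212434768
(2 × (-11.0897359586) − (-10.4582284404))/(2 − 1) = -11.7212434768
Gap between inputs: 6.315e-01; correction applied: −0.6315075182.

-11.721243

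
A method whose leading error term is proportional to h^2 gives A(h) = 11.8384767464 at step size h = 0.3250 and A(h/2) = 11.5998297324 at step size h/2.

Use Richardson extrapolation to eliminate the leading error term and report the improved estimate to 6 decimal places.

11.520281

With r = 2 the leading error scales as h^2, so the weight is 2^2 = 4.
2^2×A(h/2) = 46.3993189296; minus A(h) gives 34.5608421832.
Denominator 4 − 1 = 3.
R = 34.5608421832/3 = 11.5202807277
Shift from A(h/2): −0.0795490047.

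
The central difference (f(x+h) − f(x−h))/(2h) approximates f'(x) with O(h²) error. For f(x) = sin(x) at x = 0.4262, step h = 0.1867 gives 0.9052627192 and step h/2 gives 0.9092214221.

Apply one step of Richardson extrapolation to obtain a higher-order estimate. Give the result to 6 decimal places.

Error is O(h^2); halving h shrinks it by 2^2 = 4.
A(h/2) − A(h) = 0.9092214221 − 0.9052627192 = 0.0039587029
Correction (A(h/2) − A(h))/(4 − 1) = 0.0039587029/3 = 0.0013195676
R = A(h/2) + (A(h/2) − A(h))/3 = 0.9092214221 + 0.0013195676 = 0.9105409897

0.910541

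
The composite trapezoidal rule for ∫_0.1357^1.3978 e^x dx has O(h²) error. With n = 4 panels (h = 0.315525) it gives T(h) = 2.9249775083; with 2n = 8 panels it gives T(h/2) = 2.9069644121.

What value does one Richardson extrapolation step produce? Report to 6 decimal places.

2.900960

Order 2 gives 2^r = 4 and 2^r − 1 = 3.
Numerator 4·A(h/2) − A(h) = 4·2.9069644121 − 2.9249775083 = 8.7028801401
Denominator 4 − 1 = 3.
So the Richardson estimate is 2.9009600467.
Gap between inputs: 1.801e-02; correction applied: −0.0060043654.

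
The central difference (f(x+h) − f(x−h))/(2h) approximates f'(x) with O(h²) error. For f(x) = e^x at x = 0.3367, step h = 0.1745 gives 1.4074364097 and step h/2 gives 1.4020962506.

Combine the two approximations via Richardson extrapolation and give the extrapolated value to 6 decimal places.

Leading term ∝ h^2; use weight 4 = 2^2.
2^2×A(h/2) = 5.6083850024; minus A(h) gives 4.2009485927.
R = 4.2009485927/3 = 1.4003161976
Shift from A(h/2): −0.0017800530.

1.400316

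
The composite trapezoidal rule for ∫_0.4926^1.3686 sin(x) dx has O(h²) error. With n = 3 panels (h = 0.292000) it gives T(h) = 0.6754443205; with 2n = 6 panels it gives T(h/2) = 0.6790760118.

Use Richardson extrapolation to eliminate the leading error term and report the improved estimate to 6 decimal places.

With r = 2 the leading error scales as h^2, so the weight is 2^2 = 4.
4 × 0.6790760118 − 0.6754443205 = 2.0408597267
Divide by 2^2 − 1 = 3.
Result: 0.6802865756
Shift from A(h/2): +0.0012105638.

0.680287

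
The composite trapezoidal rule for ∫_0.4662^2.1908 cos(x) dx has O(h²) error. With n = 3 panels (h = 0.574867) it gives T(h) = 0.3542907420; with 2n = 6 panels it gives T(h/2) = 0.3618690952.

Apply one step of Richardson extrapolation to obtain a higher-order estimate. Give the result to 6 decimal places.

Error is O(h^2); halving h shrinks it by 2^2 = 4.
4×0.3618690952 − 0.3542907420 = 1.0931856388
1.0931856388 ÷ 3 = 0.3643952129
Gap between inputs: 7.578e-03; correction applied: +0.0025261177.

0.364395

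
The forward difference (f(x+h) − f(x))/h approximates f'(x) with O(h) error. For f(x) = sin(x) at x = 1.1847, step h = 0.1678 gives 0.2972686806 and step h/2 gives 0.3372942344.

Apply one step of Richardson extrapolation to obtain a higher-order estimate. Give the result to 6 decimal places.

The method has order 1: 2^1 = 2.
Top: 2(0.3372942344) − (0.2972686806) = 0.3773197882
(2·0.3372942344 − 0.2972686806)/(2 − 1) = 0.3773197882

0.377320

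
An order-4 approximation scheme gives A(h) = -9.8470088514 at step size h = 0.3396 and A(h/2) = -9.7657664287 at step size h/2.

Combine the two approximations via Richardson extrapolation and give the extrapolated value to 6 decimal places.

-9.760350

Leading term ∝ h^4; use weight 16 = 2^4.
16*(-9.7657664287) − (-9.8470088514) = -146.4052540078
Divide by 2^4 − 1 = 15.
Result: -9.7603502672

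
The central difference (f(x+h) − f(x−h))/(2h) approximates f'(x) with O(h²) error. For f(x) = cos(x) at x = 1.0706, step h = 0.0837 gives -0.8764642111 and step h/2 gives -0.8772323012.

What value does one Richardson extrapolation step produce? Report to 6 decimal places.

r = 2: numerator weight 4, denominator 3.
4*(-0.8772323012) = -3.5089292048; (-3.5089292048) − (-0.8764642111) = -2.6324649937
(-2.6324649937) ÷ 3 = -0.8774883312

-0.877488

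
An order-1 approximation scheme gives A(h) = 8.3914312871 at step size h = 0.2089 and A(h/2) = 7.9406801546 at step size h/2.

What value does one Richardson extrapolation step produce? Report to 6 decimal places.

r = 1: numerator weight 2, denominator 1.
A(h/2) − A(h) = 7.9406801546 − 8.3914312871 = -0.4507511325
Divide by 2^1 − 1 = 1: (-0.4507511325)/1 = -0.4507511325
R = A(h/2) + (A(h/2) − A(h))/1 = 7.9406801546 − 0.4507511325 = 7.4899290221
Shift from A(h/2): −0.4507511325.

7.489929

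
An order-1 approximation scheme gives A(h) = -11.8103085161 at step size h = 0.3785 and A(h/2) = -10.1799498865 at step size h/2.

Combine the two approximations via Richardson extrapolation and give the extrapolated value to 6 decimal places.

Error is O(h^1); halving h shrinks it by 2^1 = 2.
2*(-10.1799498865) = -20.3598997730; (-20.3598997730) − (-11.8103085161) = -8.5495912569
Denominator 2 − 1 = 1.
(-8.5495912569) ÷ 1 = -8.5495912569
Gap between inputs: 1.630e+00; correction applied: +1.6303586296.

-8.549591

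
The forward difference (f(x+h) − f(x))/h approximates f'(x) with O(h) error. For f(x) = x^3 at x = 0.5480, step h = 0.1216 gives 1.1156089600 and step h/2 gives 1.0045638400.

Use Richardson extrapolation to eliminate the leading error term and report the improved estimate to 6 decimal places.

r = 1: numerator weight 2, denominator 1.
2 × 1.0045638400 = 2.0091276800; 2.0091276800 − 1.1156089600 = 0.8935187200
(2 × 1.0045638400 − 1.1156089600)/(2 − 1) = 0.8935187200
Gap between inputs: 1.110e-01; correction applied: −0.1110451200.

0.893519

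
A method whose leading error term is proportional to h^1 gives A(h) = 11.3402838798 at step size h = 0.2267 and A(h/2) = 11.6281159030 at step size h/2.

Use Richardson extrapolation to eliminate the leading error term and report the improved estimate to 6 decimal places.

11.915948

With r = 1 the leading error scales as h^1, so the weight is 2^1 = 2.
2 × 11.6281159030 = 23.2562318060; 23.2562318060 − 11.3402838798 = 11.9159479262
Extrapolated: 11.9159479262 / 1 = 11.9159479262
Gap between inputs: 2.878e-01; correction applied: +0.2878320232.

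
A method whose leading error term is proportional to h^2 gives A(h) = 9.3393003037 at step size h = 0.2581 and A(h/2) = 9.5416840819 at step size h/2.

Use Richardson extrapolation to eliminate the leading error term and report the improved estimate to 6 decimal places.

Leading term ∝ h^2; use weight 4 = 2^2.
4 × 9.5416840819 = 38.1667363276; 38.1667363276 − 9.3393003037 = 28.8274360239
28.8274360239 ÷ 3 = 9.6091453413
Shift from A(h/2): +0.0674612594.

9.609145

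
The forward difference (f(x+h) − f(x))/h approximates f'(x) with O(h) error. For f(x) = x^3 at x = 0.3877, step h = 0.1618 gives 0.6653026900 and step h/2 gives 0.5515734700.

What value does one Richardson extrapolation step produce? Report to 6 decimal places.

0.437844

Leading term ∝ h^1; use weight 2 = 2^1.
A(h/2) − A(h) = 0.5515734700 − 0.6653026900 = -0.1137292200
Divide by 2^1 − 1 = 1: (-0.1137292200)/1 = -0.1137292200
R = 0.5515734700 − 0.1137292200 = 0.4378442500
Shift from A(h/2): −0.1137292200.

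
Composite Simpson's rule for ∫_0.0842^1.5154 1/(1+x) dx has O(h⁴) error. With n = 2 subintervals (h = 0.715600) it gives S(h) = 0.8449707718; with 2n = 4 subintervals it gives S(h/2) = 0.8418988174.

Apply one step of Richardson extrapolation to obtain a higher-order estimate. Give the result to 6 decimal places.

Method order is 4; weight 2^4 = 16.
Top: 16(0.8418988174) − (0.8449707718) = 12.6254103066
Divide by 2^4 − 1 = 15.
Extrapolated: 12.6254103066 / 15 = 0.8416940204

0.841694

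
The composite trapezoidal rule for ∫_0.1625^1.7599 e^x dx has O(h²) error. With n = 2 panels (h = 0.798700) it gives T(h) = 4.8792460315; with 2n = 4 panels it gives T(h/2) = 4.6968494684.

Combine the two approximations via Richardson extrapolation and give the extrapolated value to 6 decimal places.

4.636051

Leading term ∝ h^2; use weight 4 = 2^2.
Top: 4(4.6968494684) − (4.8792460315) = 13.9081518421
Denominator 4 − 1 = 3.
13.9081518421 ÷ 3 = 4.6360506140
Shift from A(h/2): −0.0607988544.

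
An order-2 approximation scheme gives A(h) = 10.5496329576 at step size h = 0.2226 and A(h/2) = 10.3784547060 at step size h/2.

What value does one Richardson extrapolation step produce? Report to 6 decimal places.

r = 2, so 2^r = 4.
Difference of the inputs: 10.3784547060 − 10.5496329576 = -0.1711782516
Correction (A(h/2) − A(h))/(4 − 1) = (-0.1711782516)/3 = -0.0570594172
R = A(h/2) + (A(h/2) − A(h))/3 = 10.3784547060 − 0.0570594172 = 10.3213952888

10.321395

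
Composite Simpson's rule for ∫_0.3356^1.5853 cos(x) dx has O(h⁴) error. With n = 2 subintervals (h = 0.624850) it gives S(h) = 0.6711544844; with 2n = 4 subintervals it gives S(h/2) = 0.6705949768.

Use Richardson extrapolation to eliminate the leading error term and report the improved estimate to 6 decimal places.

r = 4, so 2^r = 16.
Top: 16(0.6705949768) − (0.6711544844) = 10.0583651444
Divide by 2^4 − 1 = 15.
So the Richardson estimate is 0.6705576763.
Shift from A(h/2): −0.0000373005.

0.670558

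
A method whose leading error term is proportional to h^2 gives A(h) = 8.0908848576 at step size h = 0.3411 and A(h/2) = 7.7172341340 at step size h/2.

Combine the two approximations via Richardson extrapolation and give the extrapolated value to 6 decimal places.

7.592684

Leading term ∝ h^2; use weight 4 = 2^2.
4×7.7172341340 − 8.0908848576 = 22.7780516784
Divide by 2^2 − 1 = 3.
Extrapolated: 22.7780516784 / 3 = 7.5926838928
Correction |R − A(h/2)| = 1.246e-01; gap |A(h/2) − A(h)| = 3.737e-01.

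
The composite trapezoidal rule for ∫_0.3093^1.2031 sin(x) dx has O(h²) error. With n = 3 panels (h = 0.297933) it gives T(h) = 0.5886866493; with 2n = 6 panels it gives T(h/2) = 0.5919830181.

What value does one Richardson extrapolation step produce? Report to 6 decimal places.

0.593082

r = 2, so 2^r = 4.
4×0.5919830181 = 2.3679320724; subtract 0.5886866493 → 1.7792454231
Divide by 2^2 − 1 = 3.
Extrapolated: 1.7792454231 / 3 = 0.5930818077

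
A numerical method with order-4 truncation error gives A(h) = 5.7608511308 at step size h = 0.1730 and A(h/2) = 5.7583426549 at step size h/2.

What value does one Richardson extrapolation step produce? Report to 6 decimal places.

5.758175

Order 4 gives 2^r = 16 and 2^r − 1 = 15.
16*5.7583426549 = 92.1334824784; 92.1334824784 − 5.7608511308 = 86.3726313476
Denominator 16 − 1 = 15.
Result: 5.7581754232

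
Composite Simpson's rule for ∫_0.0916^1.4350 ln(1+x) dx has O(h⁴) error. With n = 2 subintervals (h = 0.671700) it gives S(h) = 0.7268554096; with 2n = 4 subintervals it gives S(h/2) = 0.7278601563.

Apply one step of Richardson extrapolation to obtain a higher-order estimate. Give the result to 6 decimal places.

0.727927

r = 4, so 2^r = 16.
Weighted: 11.6457625008 − 0.7268554096 = 10.9189070912
(16 × 0.7278601563 − 0.7268554096)/(16 − 1) = 0.7279271394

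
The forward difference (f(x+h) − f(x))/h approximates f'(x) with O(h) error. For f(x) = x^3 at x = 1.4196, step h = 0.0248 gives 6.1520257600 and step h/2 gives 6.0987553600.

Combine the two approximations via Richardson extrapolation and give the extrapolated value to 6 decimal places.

Leading term ∝ h^1; use weight 2 = 2^1.
2×6.0987553600 = 12.1975107200; 12.1975107200 − 6.1520257600 = 6.0454849600
Divide by 2^1 − 1 = 1.
So the Richardson estimate is 6.0454849600.
Gap between inputs: 5.327e-02; correction applied: −0.0532704000.

6.045485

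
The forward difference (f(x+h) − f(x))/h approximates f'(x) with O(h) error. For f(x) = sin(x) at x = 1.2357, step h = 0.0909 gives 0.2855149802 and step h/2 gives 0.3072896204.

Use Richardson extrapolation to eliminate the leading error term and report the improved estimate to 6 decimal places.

0.329064

Order 1 gives 2^r = 2 and 2^r − 1 = 1.
2 × 0.3072896204 − 0.2855149802 = 0.3290642606
R = 0.3290642606/1 = 0.3290642606
Shift from A(h/2): +0.0217746402.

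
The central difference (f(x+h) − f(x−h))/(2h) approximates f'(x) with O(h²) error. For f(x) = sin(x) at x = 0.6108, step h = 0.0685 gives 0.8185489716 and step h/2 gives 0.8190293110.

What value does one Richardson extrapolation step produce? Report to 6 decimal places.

0.819189

Error is O(h^2); halving h shrinks it by 2^2 = 4.
Weighted: 3.2761172440 − 0.8185489716 = 2.4575682724
2.4575682724 ÷ 3 = 0.8191894241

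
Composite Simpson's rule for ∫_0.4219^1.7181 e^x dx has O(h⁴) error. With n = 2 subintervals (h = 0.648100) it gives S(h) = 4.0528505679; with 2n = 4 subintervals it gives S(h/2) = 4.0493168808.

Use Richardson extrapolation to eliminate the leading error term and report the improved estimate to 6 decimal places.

r = 4: numerator weight 16, denominator 15.
16×4.0493168808 = 64.7890700928; 64.7890700928 − 4.0528505679 = 60.7362195249
Denominator 16 − 1 = 15.
So the Richardson estimate is 4.0490813017.
Gap between inputs: 3.534e-03; correction applied: −0.0002355791.

4.049081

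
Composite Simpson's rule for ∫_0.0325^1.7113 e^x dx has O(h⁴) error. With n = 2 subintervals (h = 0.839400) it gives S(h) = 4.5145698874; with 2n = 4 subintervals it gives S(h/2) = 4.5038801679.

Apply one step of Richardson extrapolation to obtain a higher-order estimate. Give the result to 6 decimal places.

r = 4, so 2^r = 16.
16*4.5038801679 = 72.0620826864; subtract 4.5145698874 → 67.5475127990
R = 67.5475127990/15 = 4.5031675199
Correction |R − A(h/2)| = 7.126e-04; gap |A(h/2) − A(h)| = 1.069e-02.

4.503168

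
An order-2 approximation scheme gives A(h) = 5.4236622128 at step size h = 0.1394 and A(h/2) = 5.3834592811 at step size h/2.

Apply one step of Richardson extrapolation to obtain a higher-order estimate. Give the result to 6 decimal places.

5.370058

Error is O(h^2); halving h shrinks it by 2^2 = 4.
4·5.3834592811 = 21.5338371244; subtract 5.4236622128 → 16.1101749116
Divide by 2^2 − 1 = 3.
R = 16.1101749116/3 = 5.3700583039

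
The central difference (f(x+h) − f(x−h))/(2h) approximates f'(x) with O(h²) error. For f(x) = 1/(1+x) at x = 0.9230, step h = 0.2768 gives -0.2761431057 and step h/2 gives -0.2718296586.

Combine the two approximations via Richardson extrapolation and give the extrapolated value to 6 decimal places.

-0.270392

With r = 2 the leading error scales as h^2, so the weight is 2^2 = 4.
4·(-0.2718296586) = -1.0873186344; subtract (-0.2761431057) → -0.8111755287
(4·(-0.2718296586) − (-0.2761431057))/(4 − 1) = -0.2703918429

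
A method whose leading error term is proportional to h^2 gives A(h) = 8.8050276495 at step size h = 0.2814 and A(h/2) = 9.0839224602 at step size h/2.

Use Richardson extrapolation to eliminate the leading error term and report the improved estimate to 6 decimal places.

9.176887

The method has order 2: 2^2 = 4.
Difference of the inputs: 9.0839224602 − 8.8050276495 = 0.2788948107
Divide by 2^2 − 1 = 3: 0.2788948107/3 = 0.0929649369
R = A(h/2) + (A(h/2) − A(h))/3 = 9.0839224602 + 0.0929649369 = 9.1768873971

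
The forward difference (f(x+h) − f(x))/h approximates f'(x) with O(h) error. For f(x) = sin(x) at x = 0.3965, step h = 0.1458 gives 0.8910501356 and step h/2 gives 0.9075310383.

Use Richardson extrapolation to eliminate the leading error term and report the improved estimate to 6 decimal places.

With r = 1 the leading error scales as h^1, so the weight is 2^1 = 2.
A(h/2) − A(h) = 0.9075310383 − 0.8910501356 = 0.0164809027
Correction (A(h/2) − A(h))/(2 − 1) = 0.0164809027/1 = 0.0164809027
R = A(h/2) + (A(h/2) − A(h))/1 = 0.9075310383 + 0.0164809027 = 0.9240119410

0.924012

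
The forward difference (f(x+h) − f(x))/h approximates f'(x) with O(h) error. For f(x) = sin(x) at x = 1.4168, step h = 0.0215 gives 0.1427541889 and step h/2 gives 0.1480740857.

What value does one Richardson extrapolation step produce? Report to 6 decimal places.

0.153394

r = 1, so 2^r = 2.
Top: 2(0.1480740857) − (0.1427541889) = 0.1533939825
R = 0.1533939825/1 = 0.1533939825
Shift from A(h/2): +0.0053198968.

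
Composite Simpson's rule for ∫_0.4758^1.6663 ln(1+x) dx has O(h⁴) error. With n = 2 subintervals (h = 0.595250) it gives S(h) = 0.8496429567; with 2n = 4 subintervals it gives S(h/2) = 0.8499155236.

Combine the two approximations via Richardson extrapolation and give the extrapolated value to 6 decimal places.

0.849934

Error is O(h^4); halving h shrinks it by 2^4 = 16.
Top: 16(0.8499155236) − (0.8496429567) = 12.7490054209
Divide by 2^4 − 1 = 15.
12.7490054209 ÷ 15 = 0.8499336947
Gap between inputs: 2.726e-04; correction applied: +0.0000181711.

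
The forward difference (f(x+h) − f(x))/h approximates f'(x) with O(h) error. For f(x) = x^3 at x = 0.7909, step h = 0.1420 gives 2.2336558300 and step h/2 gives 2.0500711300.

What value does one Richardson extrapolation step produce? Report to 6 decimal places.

1.866486

Error is O(h^1); halving h shrinks it by 2^1 = 2.
2^1 × A(h/2) = 4.1001422600; minus A(h) gives 1.8664864300.
1.8664864300 ÷ 1 = 1.8664864300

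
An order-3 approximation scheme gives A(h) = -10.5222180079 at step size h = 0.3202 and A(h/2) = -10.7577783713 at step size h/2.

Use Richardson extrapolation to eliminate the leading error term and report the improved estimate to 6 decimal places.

Error is O(h^3); halving h shrinks it by 2^3 = 8.
Difference of the inputs: -10.7577783713 − (-10.5222180079) = -0.2355603634
Divide by 2^3 − 1 = 7: (-0.2355603634)/7 = -0.0336514805
R = A(h/2) + (A(h/2) − A(h))/7 = -10.7577783713 − 0.0336514805 = -10.7914298518

-10.791430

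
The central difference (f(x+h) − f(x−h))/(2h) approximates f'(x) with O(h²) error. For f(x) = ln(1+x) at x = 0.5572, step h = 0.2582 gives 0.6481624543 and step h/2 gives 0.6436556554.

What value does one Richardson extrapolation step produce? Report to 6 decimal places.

r = 2, so 2^r = 4.
2^2*A(h/2) = 2.5746226216; minus A(h) gives 1.9264601673.
Extrapolated: 1.9264601673 / 3 = 0.6421533891

0.642153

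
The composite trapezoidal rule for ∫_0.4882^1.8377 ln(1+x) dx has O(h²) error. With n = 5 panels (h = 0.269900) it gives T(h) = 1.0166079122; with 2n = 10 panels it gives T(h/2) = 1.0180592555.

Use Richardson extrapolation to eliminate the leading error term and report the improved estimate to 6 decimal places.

r = 2: numerator weight 4, denominator 3.
4×1.0180592555 − 1.0166079122 = 3.0556291098
Denominator 4 − 1 = 3.
So the Richardson estimate is 1.0185430366.

1.018543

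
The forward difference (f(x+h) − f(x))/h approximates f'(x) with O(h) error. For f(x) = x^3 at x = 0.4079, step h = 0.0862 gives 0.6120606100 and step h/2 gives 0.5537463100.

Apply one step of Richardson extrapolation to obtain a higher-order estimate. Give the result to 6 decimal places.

With r = 1 the leading error scales as h^1, so the weight is 2^1 = 2.
Weighted: 1.1074926200 − 0.6120606100 = 0.4954320100
R = 0.4954320100/1 = 0.4954320100

0.495432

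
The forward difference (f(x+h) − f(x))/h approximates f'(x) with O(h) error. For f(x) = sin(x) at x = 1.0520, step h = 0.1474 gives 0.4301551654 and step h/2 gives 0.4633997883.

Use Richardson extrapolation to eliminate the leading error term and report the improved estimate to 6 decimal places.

0.496644

r = 1, so 2^r = 2.
2^1·A(h/2) = 0.9267995766; minus A(h) gives 0.4966444112.
Extrapolated: 0.4966444112 / 1 = 0.4966444112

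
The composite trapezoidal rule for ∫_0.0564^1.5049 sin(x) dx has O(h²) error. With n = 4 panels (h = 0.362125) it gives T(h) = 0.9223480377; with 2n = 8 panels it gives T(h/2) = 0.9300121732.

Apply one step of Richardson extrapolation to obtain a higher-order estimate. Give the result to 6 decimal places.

0.932567

Order 2 gives 2^r = 4 and 2^r − 1 = 3.
Weighted: 3.7200486928 − 0.9223480377 = 2.7977006551
Divide by 2^2 − 1 = 3.
Result: 0.9325668850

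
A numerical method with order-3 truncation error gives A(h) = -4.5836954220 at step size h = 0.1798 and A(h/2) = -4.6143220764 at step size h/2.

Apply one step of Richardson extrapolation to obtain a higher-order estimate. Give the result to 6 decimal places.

-4.618697

With r = 3 the leading error scales as h^3, so the weight is 2^3 = 8.
8*(-4.6143220764) − (-4.5836954220) = -32.3308811892
R = (-32.3308811892)/7 = -4.6186973127
Gap between inputs: 3.063e-02; correction applied: −0.0043752363.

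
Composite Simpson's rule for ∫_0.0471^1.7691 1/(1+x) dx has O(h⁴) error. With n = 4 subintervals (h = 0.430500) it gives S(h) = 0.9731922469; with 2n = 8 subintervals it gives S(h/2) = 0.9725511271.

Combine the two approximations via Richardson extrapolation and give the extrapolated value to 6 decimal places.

The method has order 4: 2^4 = 16.
Difference of the inputs: 0.9725511271 − 0.9731922469 = -0.0006411198
Correction (A(h/2) − A(h))/(16 − 1) = (-0.0006411198)/15 = -0.0000427413
R = 0.9725511271 − 0.0000427413 = 0.9725083858
Gap between inputs: 6.411e-04; correction applied: −0.0000427413.

0.972508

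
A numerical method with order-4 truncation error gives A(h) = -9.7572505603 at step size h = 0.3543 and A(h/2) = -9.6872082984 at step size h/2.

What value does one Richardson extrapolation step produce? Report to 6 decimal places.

-9.682539

Leading term ∝ h^4; use weight 16 = 2^4.
16·(-9.6872082984) = -154.9953327744; subtract (-9.7572505603) → -145.2380822141
Denominator 16 − 1 = 15.
(-145.2380822141) ÷ 15 = -9.6825388143
Correction |R − A(h/2)| = 4.669e-03; gap |A(h/2) − A(h)| = 7.004e-02.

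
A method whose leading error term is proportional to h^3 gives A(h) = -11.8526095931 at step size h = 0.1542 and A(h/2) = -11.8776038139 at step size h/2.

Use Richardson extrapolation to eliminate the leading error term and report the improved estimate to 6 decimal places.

-11.881174

Error is O(h^3); halving h shrinks it by 2^3 = 8.
A(h/2) − A(h) = -11.8776038139 − (-11.8526095931) = -0.0249942208
Correction (A(h/2) − A(h))/(8 − 1) = (-0.0249942208)/7 = -0.0035706030
R = -11.8776038139 − 0.0035706030 = -11.8811744169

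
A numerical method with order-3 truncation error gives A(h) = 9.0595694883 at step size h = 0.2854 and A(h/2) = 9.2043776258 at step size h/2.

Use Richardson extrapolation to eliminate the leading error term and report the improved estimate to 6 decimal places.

9.225065

r = 3: numerator weight 8, denominator 7.
8×9.2043776258 = 73.6350210064; 73.6350210064 − 9.0595694883 = 64.5754515181
Extrapolated: 64.5754515181 / 7 = 9.2250645026
Gap between inputs: 1.448e-01; correction applied: +0.0206868768.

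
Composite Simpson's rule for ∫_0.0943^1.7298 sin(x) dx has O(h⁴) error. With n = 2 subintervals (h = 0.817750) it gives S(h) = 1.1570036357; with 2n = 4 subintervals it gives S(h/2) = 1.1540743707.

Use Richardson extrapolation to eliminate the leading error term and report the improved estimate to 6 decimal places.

1.153879

Order 4 gives 2^r = 16 and 2^r − 1 = 15.
16*1.1540743707 = 18.4651899312; 18.4651899312 − 1.1570036357 = 17.3081862955
R = 17.3081862955/15 = 1.1538790864
Shift from A(h/2): −0.0001952843.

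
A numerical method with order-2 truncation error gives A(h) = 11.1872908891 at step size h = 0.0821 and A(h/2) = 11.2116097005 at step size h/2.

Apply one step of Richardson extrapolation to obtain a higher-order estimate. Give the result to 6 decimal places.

The method has order 2: 2^2 = 4.
Top: 4(11.2116097005) − (11.1872908891) = 33.6591479129
Denominator 4 − 1 = 3.
33.6591479129 ÷ 3 = 11.2197159710
Gap between inputs: 2.432e-02; correction applied: +0.0081062705.

11.219716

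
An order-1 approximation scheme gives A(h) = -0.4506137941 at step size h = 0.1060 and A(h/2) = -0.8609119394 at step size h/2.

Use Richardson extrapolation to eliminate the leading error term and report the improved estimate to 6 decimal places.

Order 1 gives 2^r = 2 and 2^r − 1 = 1.
2*(-0.8609119394) − (-0.4506137941) = -1.2712100847
Denominator 2 − 1 = 1.
Extrapolated: (-1.2712100847) / 1 = -1.2712100847

-1.271210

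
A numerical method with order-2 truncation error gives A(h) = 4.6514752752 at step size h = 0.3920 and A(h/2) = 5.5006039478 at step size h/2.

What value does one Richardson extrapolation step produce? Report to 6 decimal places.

5.783647

The method has order 2: 2^2 = 4.
Top: 4(5.5006039478) − (4.6514752752) = 17.3509405160
Extrapolated: 17.3509405160 / 3 = 5.7836468387
Gap between inputs: 8.491e-01; correction applied: +0.2830428909.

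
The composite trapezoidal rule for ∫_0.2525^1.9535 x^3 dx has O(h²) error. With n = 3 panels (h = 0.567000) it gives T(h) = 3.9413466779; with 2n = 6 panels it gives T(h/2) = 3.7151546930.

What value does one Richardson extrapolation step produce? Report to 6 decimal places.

The method has order 2: 2^2 = 4.
2^2*A(h/2) = 14.8606187720; minus A(h) gives 10.9192720941.
Extrapolated: 10.9192720941 / 3 = 3.6397573647
Correction |R − A(h/2)| = 7.540e-02; gap |A(h/2) − A(h)| = 2.262e-01.

3.639757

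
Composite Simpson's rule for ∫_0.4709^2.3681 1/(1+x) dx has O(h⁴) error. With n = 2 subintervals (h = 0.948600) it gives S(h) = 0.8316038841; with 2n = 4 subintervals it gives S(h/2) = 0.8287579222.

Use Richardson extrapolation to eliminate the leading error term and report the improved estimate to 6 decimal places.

The method has order 4: 2^4 = 16.
16 × 0.8287579222 = 13.2601267552; subtract 0.8316038841 → 12.4285228711
Denominator 16 − 1 = 15.
So the Richardson estimate is 0.8285681914.
Correction |R − A(h/2)| = 1.897e-04; gap |A(h/2) − A(h)| = 2.846e-03.

0.828568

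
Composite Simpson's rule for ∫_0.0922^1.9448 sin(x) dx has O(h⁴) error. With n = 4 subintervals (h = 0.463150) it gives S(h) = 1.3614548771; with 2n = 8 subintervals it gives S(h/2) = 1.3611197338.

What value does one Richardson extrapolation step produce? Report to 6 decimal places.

1.361097

Leading term ∝ h^4; use weight 16 = 2^4.
Top: 16(1.3611197338) − (1.3614548771) = 20.4164608637
(16·1.3611197338 − 1.3614548771)/(16 − 1) = 1.3610973909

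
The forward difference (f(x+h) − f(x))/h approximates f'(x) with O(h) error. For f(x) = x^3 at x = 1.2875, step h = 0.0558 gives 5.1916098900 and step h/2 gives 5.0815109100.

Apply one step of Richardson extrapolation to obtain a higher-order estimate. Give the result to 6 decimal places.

4.971412

Order 1 gives 2^r = 2 and 2^r − 1 = 1.
2 × 5.0815109100 − 5.1916098900 = 4.9714119300
Divide by 2^1 − 1 = 1.
Result: 4.9714119300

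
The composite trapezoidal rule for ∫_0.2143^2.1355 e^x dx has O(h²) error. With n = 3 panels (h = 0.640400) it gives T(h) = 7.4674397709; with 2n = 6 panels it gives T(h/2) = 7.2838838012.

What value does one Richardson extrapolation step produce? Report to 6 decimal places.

7.222698

Leading term ∝ h^2; use weight 4 = 2^2.
2^2×A(h/2) = 29.1355352048; minus A(h) gives 21.6680954339.
21.6680954339 ÷ 3 = 7.2226984780
Gap between inputs: 1.836e-01; correction applied: −0.0611853232.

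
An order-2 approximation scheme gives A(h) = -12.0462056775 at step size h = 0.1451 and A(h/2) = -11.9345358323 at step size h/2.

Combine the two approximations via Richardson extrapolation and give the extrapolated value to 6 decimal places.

r = 2, so 2^r = 4.
Numerator 4·A(h/2) − A(h) = 4·(-11.9345358323) − (-12.0462056775) = -35.6919376517
Denominator 4 − 1 = 3.
So the Richardson estimate is -11.8973125506.

-11.897313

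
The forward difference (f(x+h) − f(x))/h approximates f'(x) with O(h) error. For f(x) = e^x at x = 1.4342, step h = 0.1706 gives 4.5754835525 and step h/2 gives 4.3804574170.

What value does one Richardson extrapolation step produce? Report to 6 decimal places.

r = 1: numerator weight 2, denominator 1.
Numerator 2*A(h/2) − A(h) = 2*4.3804574170 − 4.5754835525 = 4.1854312815
Divide by 2^1 − 1 = 1.
So the Richardson estimate is 4.1854312815.

4.185431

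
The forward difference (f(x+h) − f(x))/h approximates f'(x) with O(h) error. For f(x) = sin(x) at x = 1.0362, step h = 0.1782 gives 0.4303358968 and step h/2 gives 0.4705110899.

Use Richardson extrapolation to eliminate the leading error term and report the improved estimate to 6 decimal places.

0.510686

Leading term ∝ h^1; use weight 2 = 2^1.
Top: 2(0.4705110899) − (0.4303358968) = 0.5106862830
0.5106862830 ÷ 1 = 0.5106862830
Correction |R − A(h/2)| = 4.018e-02; gap |A(h/2) − A(h)| = 4.018e-02.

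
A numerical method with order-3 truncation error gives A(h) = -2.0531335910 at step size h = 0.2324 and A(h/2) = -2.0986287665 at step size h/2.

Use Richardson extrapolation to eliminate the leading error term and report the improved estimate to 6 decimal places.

-2.105128

Error is O(h^3); halving h shrinks it by 2^3 = 8.
Numerator 8×A(h/2) − A(h) = 8×(-2.0986287665) − (-2.0531335910) = -14.7358965410
Divide by 2^3 − 1 = 7.
(8×(-2.0986287665) − (-2.0531335910))/(8 − 1) = -2.1051280773
Correction |R − A(h/2)| = 6.499e-03; gap |A(h/2) − A(h)| = 4.550e-02.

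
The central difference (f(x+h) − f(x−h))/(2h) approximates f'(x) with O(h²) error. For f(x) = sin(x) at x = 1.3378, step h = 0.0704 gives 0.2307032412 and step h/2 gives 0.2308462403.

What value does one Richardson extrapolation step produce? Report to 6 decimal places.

Order 2 gives 2^r = 4 and 2^r − 1 = 3.
4*0.2308462403 = 0.9233849612; subtract 0.2307032412 → 0.6926817200
Extrapolated: 0.6926817200 / 3 = 0.2308939067
Shift from A(h/2): +0.0000476664.

0.230894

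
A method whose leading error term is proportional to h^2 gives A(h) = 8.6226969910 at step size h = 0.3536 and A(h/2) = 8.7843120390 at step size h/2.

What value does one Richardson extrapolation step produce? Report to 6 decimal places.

8.838184

The method has order 2: 2^2 = 4.
4×8.7843120390 = 35.1372481560; 35.1372481560 − 8.6226969910 = 26.5145511650
(4×8.7843120390 − 8.6226969910)/(4 − 1) = 8.8381837217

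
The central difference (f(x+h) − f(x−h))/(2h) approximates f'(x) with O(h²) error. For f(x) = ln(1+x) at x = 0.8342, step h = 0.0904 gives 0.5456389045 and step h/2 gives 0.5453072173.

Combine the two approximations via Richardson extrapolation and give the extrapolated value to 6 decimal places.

r = 2: numerator weight 4, denominator 3.
4*0.5453072173 = 2.1812288692; subtract 0.5456389045 → 1.6355899647
R = 1.6355899647/3 = 0.5451966549
Correction |R − A(h/2)| = 1.106e-04; gap |A(h/2) − A(h)| = 3.317e-04.

0.545197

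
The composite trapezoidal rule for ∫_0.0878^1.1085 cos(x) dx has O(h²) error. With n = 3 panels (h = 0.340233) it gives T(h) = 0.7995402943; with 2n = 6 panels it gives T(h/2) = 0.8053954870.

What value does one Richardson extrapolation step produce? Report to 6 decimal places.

Leading term ∝ h^2; use weight 4 = 2^2.
A(h/2) − A(h) = 0.8053954870 − 0.7995402943 = 0.0058551927
Correction (A(h/2) − A(h))/(4 − 1) = 0.0058551927/3 = 0.0019517309
R = 0.8053954870 + 0.0019517309 = 0.8073472179
Correction |R − A(h/2)| = 1.952e-03; gap |A(h/2) − A(h)| = 5.855e-03.

0.807347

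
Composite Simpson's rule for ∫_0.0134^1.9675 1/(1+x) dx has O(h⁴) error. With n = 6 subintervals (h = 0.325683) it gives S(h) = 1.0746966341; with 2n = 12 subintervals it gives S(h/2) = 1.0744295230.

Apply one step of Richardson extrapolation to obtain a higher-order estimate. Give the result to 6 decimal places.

1.074412

With r = 4 the leading error scales as h^4, so the weight is 2^4 = 16.
Weighted: 17.1908723680 − 1.0746966341 = 16.1161757339
Divide by 2^4 − 1 = 15.
Result: 1.0744117156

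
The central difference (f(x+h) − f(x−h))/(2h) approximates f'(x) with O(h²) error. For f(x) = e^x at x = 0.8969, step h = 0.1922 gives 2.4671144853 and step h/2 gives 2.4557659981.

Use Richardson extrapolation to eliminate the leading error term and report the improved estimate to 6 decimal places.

2.451983

Order 2 gives 2^r = 4 and 2^r − 1 = 3.
Numerator 4×A(h/2) − A(h) = 4×2.4557659981 − 2.4671144853 = 7.3559495071
7.3559495071 ÷ 3 = 2.4519831690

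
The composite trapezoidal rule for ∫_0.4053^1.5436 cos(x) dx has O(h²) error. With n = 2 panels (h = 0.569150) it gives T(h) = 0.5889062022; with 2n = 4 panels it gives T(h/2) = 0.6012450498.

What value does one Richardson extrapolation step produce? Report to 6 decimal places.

0.605358

Leading term ∝ h^2; use weight 4 = 2^2.
A(h/2) − A(h) = 0.6012450498 − 0.5889062022 = 0.0123388476
Divide by 2^2 − 1 = 3: 0.0123388476/3 = 0.0041129492
R = A(h/2) + (A(h/2) − A(h))/3 = 0.6012450498 + 0.0041129492 = 0.6053579990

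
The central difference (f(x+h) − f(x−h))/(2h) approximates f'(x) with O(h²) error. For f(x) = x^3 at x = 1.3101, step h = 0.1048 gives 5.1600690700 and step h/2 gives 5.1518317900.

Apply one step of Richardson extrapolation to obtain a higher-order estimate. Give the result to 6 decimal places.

r = 2, so 2^r = 4.
Difference of the inputs: 5.1518317900 − 5.1600690700 = -0.0082372800
Correction (A(h/2) − A(h))/(4 − 1) = (-0.0082372800)/3 = -0.0027457600
R = 5.1518317900 − 0.0027457600 = 5.1490860300
Correction |R − A(h/2)| = 2.746e-03; gap |A(h/2) − A(h)| = 8.237e-03.

5.149086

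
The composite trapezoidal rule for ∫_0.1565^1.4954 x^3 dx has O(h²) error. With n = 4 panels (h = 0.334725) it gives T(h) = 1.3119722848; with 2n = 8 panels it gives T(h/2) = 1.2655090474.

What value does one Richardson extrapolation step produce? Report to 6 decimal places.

r = 2, so 2^r = 4.
Top: 4(1.2655090474) − (1.3119722848) = 3.7500639048
(4·1.2655090474 − 1.3119722848)/(4 − 1) = 1.2500213016

1.250021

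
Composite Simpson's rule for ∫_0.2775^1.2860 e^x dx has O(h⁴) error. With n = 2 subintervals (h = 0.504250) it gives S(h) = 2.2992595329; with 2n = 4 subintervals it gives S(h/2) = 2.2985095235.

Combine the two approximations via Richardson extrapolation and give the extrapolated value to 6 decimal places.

2.298460

r = 4, so 2^r = 16.
16×2.2985095235 − 2.2992595329 = 34.4768928431
(16×2.2985095235 − 2.2992595329)/(16 − 1) = 2.2984595229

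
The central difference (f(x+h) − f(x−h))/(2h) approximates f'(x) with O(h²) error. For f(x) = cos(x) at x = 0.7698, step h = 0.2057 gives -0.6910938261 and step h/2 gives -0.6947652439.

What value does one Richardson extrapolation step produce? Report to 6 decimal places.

-0.695989

Method order is 2; weight 2^2 = 4.
4*(-0.6947652439) = -2.7790609756; (-2.7790609756) − (-0.6910938261) = -2.0879671495
R = (-2.0879671495)/3 = -0.6959890498
Shift from A(h/2): −0.0012238059.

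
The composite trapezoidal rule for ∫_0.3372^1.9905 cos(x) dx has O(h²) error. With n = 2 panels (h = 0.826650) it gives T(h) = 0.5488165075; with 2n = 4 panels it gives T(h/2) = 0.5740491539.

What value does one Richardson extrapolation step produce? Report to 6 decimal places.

0.582460

Order 2 gives 2^r = 4 and 2^r − 1 = 3.
2^2*A(h/2) = 2.2961966156; minus A(h) gives 1.7473801081.
Divide by 2^2 − 1 = 3.
(4*0.5740491539 − 0.5488165075)/(4 − 1) = 0.5824600360
Shift from A(h/2): +0.0084108821.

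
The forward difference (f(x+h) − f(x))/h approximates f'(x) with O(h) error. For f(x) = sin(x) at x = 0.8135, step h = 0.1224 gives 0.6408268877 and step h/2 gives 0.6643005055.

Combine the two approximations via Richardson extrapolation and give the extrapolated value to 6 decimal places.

0.687774

With r = 1 the leading error scales as h^1, so the weight is 2^1 = 2.
Difference of the inputs: 0.6643005055 − 0.6408268877 = 0.0234736178
Divide by 2^1 − 1 = 1: 0.0234736178/1 = 0.0234736178
R = A(h/2) + (A(h/2) − A(h))/1 = 0.6643005055 + 0.0234736178 = 0.6877741233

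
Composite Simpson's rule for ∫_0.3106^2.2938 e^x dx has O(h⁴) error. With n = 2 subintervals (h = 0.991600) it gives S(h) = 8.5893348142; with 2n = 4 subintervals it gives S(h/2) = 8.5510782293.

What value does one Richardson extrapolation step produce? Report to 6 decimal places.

8.548528

Leading term ∝ h^4; use weight 16 = 2^4.
16×8.5510782293 = 136.8172516688; subtract 8.5893348142 → 128.2279168546
R = 128.2279168546/15 = 8.5485277903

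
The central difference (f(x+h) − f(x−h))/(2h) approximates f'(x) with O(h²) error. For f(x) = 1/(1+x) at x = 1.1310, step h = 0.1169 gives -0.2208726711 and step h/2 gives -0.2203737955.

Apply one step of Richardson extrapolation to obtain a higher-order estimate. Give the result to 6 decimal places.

Method order is 2; weight 2^2 = 4.
Weighted: (-0.8814951820) − (-0.2208726711) = -0.6606225109
Extrapolated: (-0.6606225109) / 3 = -0.2202075036

-0.220208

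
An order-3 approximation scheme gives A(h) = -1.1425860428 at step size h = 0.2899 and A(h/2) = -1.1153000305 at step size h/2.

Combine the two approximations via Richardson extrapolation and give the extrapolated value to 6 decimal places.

Error is O(h^3); halving h shrinks it by 2^3 = 8.
A(h/2) − A(h) = -1.1153000305 − (-1.1425860428) = 0.0272860123
Divide by 2^3 − 1 = 7: 0.0272860123/7 = 0.0038980018
R = A(h/2) + (A(h/2) − A(h))/7 = -1.1153000305 + 0.0038980018 = -1.1114020287
Shift from A(h/2): +0.0038980018.

-1.111402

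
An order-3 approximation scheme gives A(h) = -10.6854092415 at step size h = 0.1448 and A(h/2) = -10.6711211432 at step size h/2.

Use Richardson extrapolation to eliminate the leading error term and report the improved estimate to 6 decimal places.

-10.669080

Error is O(h^3); halving h shrinks it by 2^3 = 8.
8·(-10.6711211432) = -85.3689691456; (-85.3689691456) − (-10.6854092415) = -74.6835599041
Divide by 2^3 − 1 = 7.
(-74.6835599041) ÷ 7 = -10.6690799863
Gap between inputs: 1.429e-02; correction applied: +0.0020411569.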